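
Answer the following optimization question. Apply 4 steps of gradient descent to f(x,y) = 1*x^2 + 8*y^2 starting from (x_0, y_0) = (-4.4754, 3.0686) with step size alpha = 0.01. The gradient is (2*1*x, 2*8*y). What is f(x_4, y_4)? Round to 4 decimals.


Gradient descent on f(x,y) = 1*x^2 + 8*y^2.
Starting point: (-4.4754, 3.0686), alpha = 0.01
Step 1: grad_x = 2*1*-4.4754 = -8.9508, grad_y = 2*8*3.0686 = 49.0976
  x_1 = -4.4754 - 0.01*-8.9508 = -4.3859
  y_1 = 3.0686 - 0.01*49.0976 = 2.5776
Step 2: grad_x = 2*1*-4.3859 = -8.7718, grad_y = 2*8*2.5776 = 41.242
  x_2 = -4.3859 - 0.01*-8.7718 = -4.2982
  y_2 = 2.5776 - 0.01*41.242 = 2.1652
Step 3: grad_x = 2*1*-4.2982 = -8.5963, grad_y = 2*8*2.1652 = 34.6433
  x_3 = -4.2982 - 0.01*-8.5963 = -4.2122
  y_3 = 2.1652 - 0.01*34.6433 = 1.8188
Step 4: grad_x = 2*1*-4.2122 = -8.4244, grad_y = 2*8*1.8188 = 29.1003
  x_4 = -4.2122 - 0.01*-8.4244 = -4.128
  y_4 = 1.8188 - 0.01*29.1003 = 1.5278
f(-4.128, 1.5278) = 1*(-4.128)^2 + 8*1.5278^2 = 35.7127


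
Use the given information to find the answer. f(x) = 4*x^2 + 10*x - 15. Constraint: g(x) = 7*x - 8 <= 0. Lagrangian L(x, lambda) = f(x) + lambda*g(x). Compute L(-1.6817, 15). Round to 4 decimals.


Step 1: Evaluate f(x).
f(-1.6817) = 4*(-1.6817)^2 + 10*(-1.6817) - 15 = -20.5045
Step 2: Evaluate g(x).
g(-1.6817) = 7*-1.6817 - 8 = -19.7719
Step 3: Compute Lagrangian.
L = -20.5045 + 15*-19.7719 = -317.083


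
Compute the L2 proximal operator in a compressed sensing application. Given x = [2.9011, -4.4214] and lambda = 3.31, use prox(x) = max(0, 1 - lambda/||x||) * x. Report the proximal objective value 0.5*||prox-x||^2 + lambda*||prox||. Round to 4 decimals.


Step 1: Compute ||x||.
||x|| = 5.2882
Step 2: Compute scaling factor.
scale = max(0, 1 - 3.31/5.2882) = 0.3741
Step 3: prox(x) = [1.0852, -1.654]
||prox(x)|| = 1.9782
Step 4: Proximal objective.
0.5*||prox-x||^2 = 5.4781
lambda*||prox|| = 6.5478
Total = 12.0259


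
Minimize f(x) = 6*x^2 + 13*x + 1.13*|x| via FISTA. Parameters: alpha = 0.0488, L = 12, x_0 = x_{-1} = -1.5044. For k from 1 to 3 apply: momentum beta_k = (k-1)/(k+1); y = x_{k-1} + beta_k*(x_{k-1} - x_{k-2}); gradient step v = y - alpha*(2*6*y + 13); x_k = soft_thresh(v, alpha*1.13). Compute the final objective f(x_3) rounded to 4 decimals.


FISTA on f(x) = 6*x^2 + 13*x + 1.13*|x|
L = 12, alpha = 0.0488
Iteration 1: beta = 0.0, y = -1.5044 + 0.0*(-1.5044 + 1.5044) = -1.5044
  grad(y) = -5.0528, v = y - alpha*grad = -1.2578
  prox(v) = soft_thresh(-1.2578, 0.0551) = -1.2027
Iteration 2: beta = 0.3333, y = -1.2027 + 0.3333*(-1.2027 + 1.5044) = -1.1021
  grad(y) = -0.2253, v = y - alpha*grad = -1.0911
  prox(v) = soft_thresh(-1.0911, 0.0551) = -1.036
Iteration 3: beta = 0.5, y = -1.036 + 0.5*(-1.036 + 1.2027) = -0.9526
  grad(y) = 1.5686, v = y - alpha*grad = -1.0292
  prox(v) = soft_thresh(-1.0292, 0.0551) = -0.974
f(x_3) = 6*(-0.974)^2 + 13*(-0.974) + 1.13*|-0.974| = -5.8693


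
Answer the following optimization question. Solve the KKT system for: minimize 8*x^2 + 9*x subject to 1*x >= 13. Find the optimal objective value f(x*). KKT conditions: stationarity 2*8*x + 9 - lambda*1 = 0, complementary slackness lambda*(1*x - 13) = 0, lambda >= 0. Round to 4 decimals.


Step 1: Try lambda = 0 (constraint inactive).
x_unc = -9/(2*8) = -0.5625
Check: 1*-0.5625 = -0.5625 < 13 -- violated!
Step 2: Constraint must be active: 1*x = 13
x* = 13/1 = 13.0
lambda = (2*8*13.0 + 9)/1 = 217.0
Step 3: Compute optimal value.
f(x*) = 8*13.0^2 + 9*13.0 = 1469.0


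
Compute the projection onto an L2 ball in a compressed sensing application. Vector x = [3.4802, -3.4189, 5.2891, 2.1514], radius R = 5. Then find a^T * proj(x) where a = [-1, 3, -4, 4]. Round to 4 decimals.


Step 1: Compute ||x|| (intermediates to 6 decimals).
||x|| = sqrt(3.4802^2 + (-3.4189)^2 + 5.2891^2 + 2.1514^2) = 7.510244
Step 2: Project.
Since ||x|| > R, scale = R/||x|| = 5/7.510244 = 0.665757, proj(x) = scale * x
proj(x) = [2.316968, -2.276157, 3.521255, 1.43231]
Step 3: Dot product.
a^T * proj(x) = -1*2.316968 + 3*(-2.276157) - 4*3.521255 + 4*1.43231 = -17.5012


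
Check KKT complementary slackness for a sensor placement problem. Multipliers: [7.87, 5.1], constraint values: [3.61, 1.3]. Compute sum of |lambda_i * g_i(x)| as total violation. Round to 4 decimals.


KKT complementary slackness check:
lambda_1 * g_1 = 7.87 * 3.61 = 28.4107
lambda_2 * g_2 = 5.1 * 1.3 = 6.63
Total violation = 28.4107 + 6.63 = 35.0407


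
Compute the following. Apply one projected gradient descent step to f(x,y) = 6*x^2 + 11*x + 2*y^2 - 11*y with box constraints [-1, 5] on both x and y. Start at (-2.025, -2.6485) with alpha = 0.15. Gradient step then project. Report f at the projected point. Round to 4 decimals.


Step 1: Compute gradient at (-2.025, -2.6485).
grad_x = 2*6*-2.025 + 11 = -13.3
grad_y = 2*2*-2.6485 - 11 = -21.594
Step 2: Gradient step.
x_raw = -2.025 - 0.15*-13.3 = -0.03
y_raw = -2.6485 - 0.15*-21.594 = 0.5906
Step 3: Project onto [-1, 5].
x_proj = clip(-0.03) = -0.03
y_proj = clip(0.5906) = 0.5906
Step 4: Evaluate f.
f(-0.03, 0.5906) = -6.1236


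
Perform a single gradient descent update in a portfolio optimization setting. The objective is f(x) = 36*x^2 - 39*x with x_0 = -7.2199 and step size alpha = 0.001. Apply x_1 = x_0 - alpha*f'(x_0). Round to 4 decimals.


We compute the gradient at x_0 and apply the update.
f'(x) = 72*x - 39
f'(-7.2199) = 72*-7.2199 - 39 = -558.8328
x_1 = -7.2199 - 0.001*-558.8328 = -6.6611


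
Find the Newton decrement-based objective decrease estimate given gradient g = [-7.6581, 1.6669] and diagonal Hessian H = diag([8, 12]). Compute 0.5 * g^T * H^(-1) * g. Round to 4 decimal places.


Step 1: H is diagonal, so H^(-1) * g = [-0.9573, 0.1389].
Step 2: g^T H^(-1) g = sum_i g_i^2 / H_ii
  = (-7.6581)^2/8 + (1.6669)^2/12
  = 7.3308 + 0.2315 = 7.5624
Step 3: Objective decrease = 0.5 * g^T H^(-1) g = 3.7812


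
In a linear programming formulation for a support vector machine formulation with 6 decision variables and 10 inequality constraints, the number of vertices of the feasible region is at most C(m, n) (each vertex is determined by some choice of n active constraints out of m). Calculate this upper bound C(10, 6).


Each vertex corresponds to some choice of n active constraints out of m, so the number of vertices is at most C(m, n) = m! / (n!(m-n)!).
m = 10, n = 6
Numerator: 10 * 9 * 8 * 7 * 6 * 5
Denominator: 6! = 720
C(10, 6) = 210


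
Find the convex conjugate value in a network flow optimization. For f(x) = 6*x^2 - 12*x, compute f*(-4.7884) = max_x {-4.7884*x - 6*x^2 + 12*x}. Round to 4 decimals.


f*(y) = sup_x {y*x - a*x^2 - b*x} = sup_x {(y-b)*x - a*x^2}
FOC: (y - b) - 2a*x = 0 => x* = (y - b)/(2a)
x* = (-4.7884 + 12)/(2*6) = 0.601
f*(-4.7884) = (y-b)^2/(4a) = (-4.7884 + 12)^2/(4*6)
= 52.0072/24 = 2.167


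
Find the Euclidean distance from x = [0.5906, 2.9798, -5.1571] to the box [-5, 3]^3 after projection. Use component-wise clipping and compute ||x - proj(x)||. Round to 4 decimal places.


Project each component onto [-5, 3].
clip(0.5906) = 0.5906, clip(2.9798) = 2.9798, clip(-5.1571) = -5.0
Projection = [0.5906, 2.9798, -5.0]
Squared diffs: [0.0, 0.0, 0.0247]
Distance = sqrt(0.0247) = 0.1571


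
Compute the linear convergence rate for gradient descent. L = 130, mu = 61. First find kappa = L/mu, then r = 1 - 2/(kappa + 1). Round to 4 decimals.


Step 1: Compute the condition number.
kappa = L/mu = 130/61 = 2.1311
Step 2: Compute the convergence rate.
r = 1 - 2/(kappa + 1) = 1 - 2*mu/(L + mu) = (L - mu)/(L + mu) = 69/191 = 0.3613


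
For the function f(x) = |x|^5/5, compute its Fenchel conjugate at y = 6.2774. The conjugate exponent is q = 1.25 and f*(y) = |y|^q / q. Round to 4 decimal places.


The conjugate exponent q satisfies 1/p + 1/q = 1.
p = 5, so q = 5/(5 - 1) = 1.25
|y|^q = 6.2774^1.25 = 9.9363
f*(6.2774) = 9.9363 / 1.25 = 7.949


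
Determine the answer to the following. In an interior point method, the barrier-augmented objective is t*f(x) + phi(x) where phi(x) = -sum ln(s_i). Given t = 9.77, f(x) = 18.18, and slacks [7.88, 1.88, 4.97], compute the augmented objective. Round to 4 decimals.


Step 1: Compute log-barrier.
ln values: [2.0643, 0.6313, 1.6034]
phi = -(2.0643 + 0.6313 + 1.6034) = -4.299
Step 2: Compute augmented objective.
t*f(x) = 9.77*18.18 = 177.6186
Total = 177.6186 - 4.299 = 173.3196


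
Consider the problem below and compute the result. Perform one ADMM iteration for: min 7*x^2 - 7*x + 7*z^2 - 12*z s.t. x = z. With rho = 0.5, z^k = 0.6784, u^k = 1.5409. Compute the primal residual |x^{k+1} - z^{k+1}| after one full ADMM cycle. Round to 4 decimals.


ADMM iteration with rho = 0.5, z^k = 0.6784, u^k = 1.5409
Step 1: x-update.
Minimize 7*x^2 - 7*x + (0.5/2)*(x - 0.6784 + 1.5409)^2
FOC: (2*7 + 0.5)*x = 7 + 0.5*(0.6784 - 1.5409)
x^{k+1} = 0.453
Step 2: z-update.
Minimize 7*z^2 - 12*z + (0.5/2)*(0.453 - z + 1.5409)^2
FOC: (2*7 + 0.5)*z = 12 + 0.5*(0.453 + 1.5409)
z^{k+1} = 0.8963
Step 3: u-update.
u^{k+1} = 1.5409 + 0.453 - 0.8963 = 1.0976
Step 4: Primal residual = |0.453 - 0.8963| = 0.4433


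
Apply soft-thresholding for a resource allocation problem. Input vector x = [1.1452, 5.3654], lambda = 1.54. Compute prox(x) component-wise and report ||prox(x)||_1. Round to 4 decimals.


Soft-thresholding with lambda = 1.54:
prox(1.1452) = sign(1.1452)*max(|1.1452| - 1.54, 0) = 0.0
prox(5.3654) = sign(5.3654)*max(|5.3654| - 1.54, 0) = 3.8254
prox(x) = [0.0, 3.8254]
||prox(x)||_1 = 0.0 + 3.8254 = 3.8254


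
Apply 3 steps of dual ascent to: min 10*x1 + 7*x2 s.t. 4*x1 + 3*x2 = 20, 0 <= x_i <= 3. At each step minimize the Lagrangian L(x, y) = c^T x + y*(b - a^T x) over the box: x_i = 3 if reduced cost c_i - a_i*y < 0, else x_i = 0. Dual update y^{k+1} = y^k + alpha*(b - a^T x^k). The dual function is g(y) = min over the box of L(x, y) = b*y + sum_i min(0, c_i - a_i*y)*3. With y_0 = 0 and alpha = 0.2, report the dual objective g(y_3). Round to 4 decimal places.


Dual ascent for LP: min 10*x1 + 7*x2, 4*x1 + 3*x2 = 20, 0 <= x_i <= 3
Step 1: y^k = 0.0, reduced costs: (10.0, 7.0)
  x^k = (0.0, 0.0), subgradient = b - a^T x = 20.0
  y^{k+1} = 0.0 + 0.2*20.0 = 4.0
Step 2: y^k = 4.0, reduced costs: (-6.0, -5.0)
  x^k = (3.0, 3.0), subgradient = b - a^T x = -1.0
  y^{k+1} = 4.0 + 0.2*-1.0 = 3.8
Step 3: y^k = 3.8, reduced costs: (-5.2, -4.4)
  x^k = (3.0, 3.0), subgradient = b - a^T x = -1.0
  y^{k+1} = 3.8 + 0.2*-1.0 = 3.6
Dual objective at y_3 = 3.6: reduced costs (-4.4, -3.8), box minimizer x = (3.0, 3.0)
g(y_3) = b*y + (c1 - a1*y)*x1 + (c2 - a2*y)*x2 = 20*3.6 + (-4.4)*3.0 + (-3.8)*3.0 = 72.0 - 13.2 - 11.4 = 47.4


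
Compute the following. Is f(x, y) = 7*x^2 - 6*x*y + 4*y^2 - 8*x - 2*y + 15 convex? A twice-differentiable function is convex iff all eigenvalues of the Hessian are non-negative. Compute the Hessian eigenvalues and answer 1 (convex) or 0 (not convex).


The Hessian of f(x,y) = 7*x^2 - 6*x*y + 4*y^2 - 8*x - 2*y + 15 is:
H = [[14, -6], [-6, 8]]
Trace = 14 + 8 = 22
Determinant = 14*8 - (-6)^2 = 76
Discriminant = (22)^2 - 4*76 = 180.0
Eigenvalues: lambda_1 = 4.2918, lambda_2 = 17.7082
The function is convex.

1


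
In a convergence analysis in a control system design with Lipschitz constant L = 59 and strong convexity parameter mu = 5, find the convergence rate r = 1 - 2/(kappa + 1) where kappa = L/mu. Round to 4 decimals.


Step 1: Compute the condition number.
kappa = L/mu = 59/5 = 11.8
Step 2: Compute the convergence rate.
r = 1 - 2/(kappa + 1) = 1 - 2*mu/(L + mu) = (L - mu)/(L + mu) = 54/64 = 0.8438


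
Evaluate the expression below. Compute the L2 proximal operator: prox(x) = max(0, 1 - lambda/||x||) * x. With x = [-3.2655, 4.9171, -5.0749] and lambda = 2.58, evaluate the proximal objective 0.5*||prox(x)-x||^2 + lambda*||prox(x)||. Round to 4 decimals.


Step 1: Compute ||x||.
||x|| = 7.7843
Step 2: Compute scaling factor.
scale = max(0, 1 - 2.58/7.7843) = 0.6686
Step 3: prox(x) = [-2.1832, 3.2874, -3.3929]
||prox(x)|| = 5.2043
Step 4: Proximal objective.
0.5*||prox-x||^2 = 3.3282
lambda*||prox|| = 13.4271
Total = 16.7554


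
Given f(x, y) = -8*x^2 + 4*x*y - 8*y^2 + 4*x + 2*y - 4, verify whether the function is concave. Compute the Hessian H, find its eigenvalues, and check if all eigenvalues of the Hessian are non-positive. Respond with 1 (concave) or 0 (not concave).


The Hessian of f(x,y) = -8*x^2 + 4*x*y - 8*y^2 + 4*x + 2*y - 4 is:
H = [[-16, 4], [4, -16]]
Trace = -16 - 16 = -32
Determinant = -16*-16 - (4)^2 = 240
Discriminant = (-32)^2 - 4*240 = 64.0
Eigenvalues: lambda_1 = -20.0, lambda_2 = -12.0
The function is concave.

1


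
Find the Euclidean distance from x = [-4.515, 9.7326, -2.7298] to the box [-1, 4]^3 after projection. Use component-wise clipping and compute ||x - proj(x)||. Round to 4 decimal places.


Project each component onto [-1, 4].
clip(-4.515) = -1.0, clip(9.7326) = 4.0, clip(-2.7298) = -1.0
Projection = [-1.0, 4.0, -1.0]
Squared diffs: [12.3552, 32.8627, 2.9922]
Distance = sqrt(48.2101) = 6.9434


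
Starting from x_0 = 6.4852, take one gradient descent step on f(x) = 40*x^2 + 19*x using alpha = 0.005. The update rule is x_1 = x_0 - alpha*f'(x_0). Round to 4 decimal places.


We compute the gradient at x_0 and apply the update.
f'(x) = 80*x + 19
f'(6.4852) = 80*6.4852 + 19 = 537.816
x_1 = 6.4852 - 0.005*537.816 = 3.7961


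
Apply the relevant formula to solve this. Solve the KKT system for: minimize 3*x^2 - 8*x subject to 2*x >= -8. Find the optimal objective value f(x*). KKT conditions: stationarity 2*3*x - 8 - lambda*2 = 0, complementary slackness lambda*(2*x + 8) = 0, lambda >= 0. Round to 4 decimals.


Step 1: Try lambda = 0 (constraint inactive).
Stationarity: 2*3*x - 8 = 0
x* = 8/(2*3) = 4/3 = 1.3333 (rounded; the exact value 4/3 is used below)
Check constraint: 2*1.3333 = 2.6666 >= -8 -- satisfied.
Step 2: Compute optimal value.
f(x*) = 3*(4/3)^2 - 8*(4/3) = -5.3333


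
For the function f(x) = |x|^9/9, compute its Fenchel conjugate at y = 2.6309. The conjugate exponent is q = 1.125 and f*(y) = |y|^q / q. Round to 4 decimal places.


The conjugate exponent q satisfies 1/p + 1/q = 1.
p = 9, so q = 9/(9 - 1) = 1.125
|y|^q = 2.6309^1.125 = 2.969
f*(2.6309) = 2.969 / 1.125 = 2.6392


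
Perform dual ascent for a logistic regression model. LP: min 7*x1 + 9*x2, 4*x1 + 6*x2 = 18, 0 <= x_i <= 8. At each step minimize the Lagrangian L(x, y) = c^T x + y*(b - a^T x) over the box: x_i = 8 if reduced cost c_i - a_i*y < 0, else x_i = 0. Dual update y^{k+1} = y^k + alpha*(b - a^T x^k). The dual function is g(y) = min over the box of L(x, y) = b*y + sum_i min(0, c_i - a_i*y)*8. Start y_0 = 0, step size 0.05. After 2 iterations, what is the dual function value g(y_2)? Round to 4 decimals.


Dual ascent for LP: min 7*x1 + 9*x2, 4*x1 + 6*x2 = 18, 0 <= x_i <= 8
Step 1: y^k = 0.0, reduced costs: (7.0, 9.0)
  x^k = (0.0, 0.0), subgradient = b - a^T x = 18.0
  y^{k+1} = 0.0 + 0.05*18.0 = 0.9
Step 2: y^k = 0.9, reduced costs: (3.4, 3.6)
  x^k = (0.0, 0.0), subgradient = b - a^T x = 18.0
  y^{k+1} = 0.9 + 0.05*18.0 = 1.8
Dual objective at y_2 = 1.8: reduced costs (-0.2, -1.8), box minimizer x = (8.0, 8.0)
g(y_2) = b*y + (c1 - a1*y)*x1 + (c2 - a2*y)*x2 = 18*1.8 + (-0.2)*8.0 + (-1.8)*8.0 = 32.4 - 1.6 - 14.4 = 16.4


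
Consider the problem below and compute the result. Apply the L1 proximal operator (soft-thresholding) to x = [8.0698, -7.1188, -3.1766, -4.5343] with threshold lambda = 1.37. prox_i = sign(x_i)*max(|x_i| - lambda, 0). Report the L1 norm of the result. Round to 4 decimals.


Soft-thresholding with lambda = 1.37:
prox(8.0698) = sign(8.0698)*max(|8.0698| - 1.37, 0) = 6.6998
prox(-7.1188) = sign(-7.1188)*max(|-7.1188| - 1.37, 0) = -5.7488
prox(-3.1766) = sign(-3.1766)*max(|-3.1766| - 1.37, 0) = -1.8066
prox(-4.5343) = sign(-4.5343)*max(|-4.5343| - 1.37, 0) = -3.1643
prox(x) = [6.6998, -5.7488, -1.8066, -3.1643]
||prox(x)||_1 = 6.6998 + 5.7488 + 1.8066 + 3.1643 = 17.4195


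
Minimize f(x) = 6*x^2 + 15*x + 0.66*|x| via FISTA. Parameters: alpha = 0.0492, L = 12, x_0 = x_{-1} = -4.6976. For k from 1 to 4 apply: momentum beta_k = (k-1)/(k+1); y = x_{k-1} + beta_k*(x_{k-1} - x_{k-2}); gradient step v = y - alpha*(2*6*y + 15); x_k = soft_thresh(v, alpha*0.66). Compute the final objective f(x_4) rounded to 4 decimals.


FISTA on f(x) = 6*x^2 + 15*x + 0.66*|x|
L = 12, alpha = 0.0492
Iteration 1: beta = 0.0, y = -4.6976 + 0.0*(-4.6976 + 4.6976) = -4.6976
  grad(y) = -41.3712, v = y - alpha*grad = -2.6621
  prox(v) = soft_thresh(-2.6621, 0.0325) = -2.6297
Iteration 2: beta = 0.3333, y = -2.6297 + 0.3333*(-2.6297 + 4.6976) = -1.9404
  grad(y) = -8.2842, v = y - alpha*grad = -1.5328
  prox(v) = soft_thresh(-1.5328, 0.0325) = -1.5003
Iteration 3: beta = 0.5, y = -1.5003 + 0.5*(-1.5003 + 2.6297) = -0.9356
  grad(y) = 3.7726, v = y - alpha*grad = -1.1212
  prox(v) = soft_thresh(-1.1212, 0.0325) = -1.0888
Iteration 4: beta = 0.6, y = -1.0888 + 0.6*(-1.0888 + 1.5003) = -0.8418
  grad(y) = 4.898, v = y - alpha*grad = -1.0828
  prox(v) = soft_thresh(-1.0828, 0.0325) = -1.0503
f(x_4) = 6*(-1.0503)^2 + 15*(-1.0503) + 0.66*|-1.0503| = -8.4426


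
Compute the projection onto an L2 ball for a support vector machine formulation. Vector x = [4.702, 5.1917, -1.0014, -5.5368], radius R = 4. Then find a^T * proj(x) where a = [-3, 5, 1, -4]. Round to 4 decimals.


Step 1: Compute ||x|| (intermediates to 6 decimals).
||x|| = sqrt(4.702^2 + 5.1917^2 + (-1.0014)^2 + (-5.5368)^2) = 8.984515
Step 2: Project.
Since ||x|| > R, scale = R/||x|| = 4/8.984515 = 0.44521, proj(x) = scale * x
proj(x) = [2.093377, 2.311397, -0.445833, -2.465039]
Step 3: Dot product.
a^T * proj(x) = -3*2.093377 + 5*2.311397 + 1*(-0.445833) - 4*(-2.465039) = 14.6912


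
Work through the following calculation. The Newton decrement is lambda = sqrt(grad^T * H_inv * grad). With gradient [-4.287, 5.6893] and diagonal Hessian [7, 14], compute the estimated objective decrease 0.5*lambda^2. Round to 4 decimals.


Step 1: H is diagonal, so H^(-1) * g = [-0.6124, 0.4064].
Step 2: g^T H^(-1) g = sum_i g_i^2 / H_ii
  = (-4.287)^2/7 + (5.6893)^2/14
  = 2.6255 + 2.312 = 4.9375
Step 3: Objective decrease = 0.5 * g^T H^(-1) g = 2.4687


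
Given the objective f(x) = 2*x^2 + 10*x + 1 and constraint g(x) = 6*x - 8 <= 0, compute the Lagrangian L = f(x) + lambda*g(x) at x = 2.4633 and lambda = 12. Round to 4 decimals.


Step 1: Evaluate f(x).
f(2.4633) = 2*2.4633^2 + 10*2.4633 + 1 = 37.7687
Step 2: Evaluate g(x).
g(2.4633) = 6*2.4633 - 8 = 6.7798
Step 3: Compute Lagrangian.
L = 37.7687 + 12*6.7798 = 119.1263


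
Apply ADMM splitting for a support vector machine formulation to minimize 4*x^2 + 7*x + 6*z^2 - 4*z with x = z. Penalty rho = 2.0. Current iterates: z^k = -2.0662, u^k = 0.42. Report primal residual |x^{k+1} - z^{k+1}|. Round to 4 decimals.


ADMM iteration with rho = 2.0, z^k = -2.0662, u^k = 0.42
Step 1: x-update.
Minimize 4*x^2 + 7*x + (2.0/2)*(x + 2.0662 + 0.42)^2
FOC: (2*4 + 2.0)*x = -7 + 2.0*(-2.0662 - 0.42)
x^{k+1} = -1.1972
Step 2: z-update.
Minimize 6*z^2 - 4*z + (2.0/2)*(-1.1972 - z + 0.42)^2
FOC: (2*6 + 2.0)*z = 4 + 2.0*(-1.1972 + 0.42)
z^{k+1} = 0.1747
Step 3: u-update.
u^{k+1} = 0.42 - 1.1972 - 0.1747 = -0.9519
Step 4: Primal residual = |-1.1972 - 0.1747| = 1.3719


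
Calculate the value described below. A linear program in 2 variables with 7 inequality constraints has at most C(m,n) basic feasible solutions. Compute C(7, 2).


Each vertex corresponds to some choice of n active constraints out of m, so the number of vertices is at most C(m, n) = m! / (n!(m-n)!).
m = 7, n = 2
Numerator: 7 * 6
Denominator: 2! = 2
C(7, 2) = 21


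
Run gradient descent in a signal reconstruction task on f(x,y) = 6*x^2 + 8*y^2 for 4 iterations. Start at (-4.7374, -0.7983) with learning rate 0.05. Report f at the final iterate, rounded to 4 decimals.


Gradient descent on f(x,y) = 6*x^2 + 8*y^2.
Starting point: (-4.7374, -0.7983), alpha = 0.05
Step 1: grad_x = 2*6*-4.7374 = -56.8488, grad_y = 2*8*-0.7983 = -12.7728
  x_1 = -4.7374 - 0.05*-56.8488 = -1.895
  y_1 = -0.7983 - 0.05*-12.7728 = -0.1597
Step 2: grad_x = 2*6*-1.895 = -22.7395, grad_y = 2*8*-0.1597 = -2.5546
  x_2 = -1.895 - 0.05*-22.7395 = -0.758
  y_2 = -0.1597 - 0.05*-2.5546 = -0.0319
Step 3: grad_x = 2*6*-0.758 = -9.0958, grad_y = 2*8*-0.0319 = -0.5109
  x_3 = -0.758 - 0.05*-9.0958 = -0.3032
  y_3 = -0.0319 - 0.05*-0.5109 = -0.0064
Step 4: grad_x = 2*6*-0.3032 = -3.6383, grad_y = 2*8*-0.0064 = -0.1022
  x_4 = -0.3032 - 0.05*-3.6383 = -0.1213
  y_4 = -0.0064 - 0.05*-0.1022 = -0.0013
f(-0.1213, -0.0013) = 6*(-0.1213)^2 + 8*(-0.0013)^2 = 0.0883


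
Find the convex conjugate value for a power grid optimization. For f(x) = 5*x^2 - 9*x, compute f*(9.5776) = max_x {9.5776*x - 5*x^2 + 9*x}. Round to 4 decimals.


f*(y) = sup_x {y*x - a*x^2 - b*x} = sup_x {(y-b)*x - a*x^2}
FOC: (y - b) - 2a*x = 0 => x* = (y - b)/(2a)
x* = (9.5776 + 9)/(2*5) = 1.8578
f*(9.5776) = (y-b)^2/(4a) = (9.5776 + 9)^2/(4*5)
= 345.1272/20 = 17.2564


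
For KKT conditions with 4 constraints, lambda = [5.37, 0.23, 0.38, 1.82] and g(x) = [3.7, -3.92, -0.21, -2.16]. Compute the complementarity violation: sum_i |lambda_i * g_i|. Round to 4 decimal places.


KKT complementary slackness check:
lambda_1 * g_1 = 5.37 * 3.7 = 19.869
lambda_2 * g_2 = 0.23 * -3.92 = -0.9016
lambda_3 * g_3 = 0.38 * -0.21 = -0.0798
lambda_4 * g_4 = 1.82 * -2.16 = -3.9312
Total violation = 19.869 + 0.9016 + 0.0798 + 3.9312 = 24.7816


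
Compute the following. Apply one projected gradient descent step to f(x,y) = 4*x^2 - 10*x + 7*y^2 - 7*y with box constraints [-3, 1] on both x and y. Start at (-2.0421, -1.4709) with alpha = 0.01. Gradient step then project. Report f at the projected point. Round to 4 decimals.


Step 1: Compute gradient at (-2.0421, -1.4709).
grad_x = 2*4*-2.0421 - 10 = -26.3368
grad_y = 2*7*-1.4709 - 7 = -27.5926
Step 2: Gradient step.
x_raw = -2.0421 - 0.01*-26.3368 = -1.7787
y_raw = -1.4709 - 0.01*-27.5926 = -1.195
Step 3: Project onto [-3, 1].
x_proj = clip(-1.7787) = -1.7787
y_proj = clip(-1.195) = -1.195
Step 4: Evaluate f.
f(-1.7787, -1.195) = 48.8034


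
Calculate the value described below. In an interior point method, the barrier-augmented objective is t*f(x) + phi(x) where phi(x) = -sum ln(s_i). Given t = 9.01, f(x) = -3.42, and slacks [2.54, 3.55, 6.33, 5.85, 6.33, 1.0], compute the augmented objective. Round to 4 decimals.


Step 1: Compute log-barrier.
ln values: [0.9322, 1.2669, 1.8453, 1.7664, 1.8453, 0.0]
phi = -(0.9322 + 1.2669 + 1.8453 + 1.7664 + 1.8453 + 0.0) = -7.6562
Step 2: Compute augmented objective.
t*f(x) = 9.01*-3.42 = -30.8142
Total = -30.8142 - 7.6562 = -38.4704


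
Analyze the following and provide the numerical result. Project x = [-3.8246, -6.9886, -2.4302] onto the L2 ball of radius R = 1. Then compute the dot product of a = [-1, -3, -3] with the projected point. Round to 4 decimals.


Step 1: Compute ||x|| (intermediates to 6 decimals).
||x|| = sqrt((-3.8246)^2 + (-6.9886)^2 + (-2.4302)^2) = 8.329104
Step 2: Project.
Since ||x|| > R, scale = R/||x|| = 1/8.329104 = 0.120061, proj(x) = scale * x
proj(x) = [-0.459185, -0.839058, -0.291772]
Step 3: Dot product.
a^T * proj(x) = -1*(-0.459185) - 3*(-0.839058) - 3*(-0.291772) = 3.8517


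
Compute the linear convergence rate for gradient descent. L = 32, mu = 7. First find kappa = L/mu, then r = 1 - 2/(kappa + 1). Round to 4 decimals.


Step 1: Compute the condition number.
kappa = L/mu = 32/7 = 4.5714
Step 2: Compute the convergence rate.
r = 1 - 2/(kappa + 1) = 1 - 2*mu/(L + mu) = (L - mu)/(L + mu) = 25/39 = 0.641


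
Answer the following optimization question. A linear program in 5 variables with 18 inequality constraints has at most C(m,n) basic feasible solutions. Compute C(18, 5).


Each vertex corresponds to some choice of n active constraints out of m, so the number of vertices is at most C(m, n) = m! / (n!(m-n)!).
m = 18, n = 5
Numerator: 18 * 17 * 16 * 15 * 14
Denominator: 5! = 120
C(18, 5) = 8568


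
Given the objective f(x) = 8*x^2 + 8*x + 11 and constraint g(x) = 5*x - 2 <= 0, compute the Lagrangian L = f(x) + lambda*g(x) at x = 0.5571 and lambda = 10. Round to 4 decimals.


Step 1: Evaluate f(x).
f(0.5571) = 8*0.5571^2 + 8*0.5571 + 11 = 17.9397
Step 2: Evaluate g(x).
g(0.5571) = 5*0.5571 - 2 = 0.7855
Step 3: Compute Lagrangian.
L = 17.9397 + 10*0.7855 = 25.7947


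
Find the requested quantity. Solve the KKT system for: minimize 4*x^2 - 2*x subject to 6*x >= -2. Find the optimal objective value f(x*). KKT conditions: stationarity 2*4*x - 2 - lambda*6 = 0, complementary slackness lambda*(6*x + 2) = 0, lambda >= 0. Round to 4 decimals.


Step 1: Try lambda = 0 (constraint inactive).
Stationarity: 2*4*x - 2 = 0
x* = 2/(2*4) = 0.25
Check constraint: 6*0.25 = 1.5 >= -2 -- satisfied.
Step 2: Compute optimal value.
f(x*) = 4*0.25^2 - 2*0.25 = -0.25


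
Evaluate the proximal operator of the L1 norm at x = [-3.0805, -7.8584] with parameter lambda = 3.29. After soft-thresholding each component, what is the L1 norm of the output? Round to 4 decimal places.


Soft-thresholding with lambda = 3.29:
prox(-3.0805) = sign(-3.0805)*max(|-3.0805| - 3.29, 0) = 0.0
prox(-7.8584) = sign(-7.8584)*max(|-7.8584| - 3.29, 0) = -4.5684
prox(x) = [0.0, -4.5684]
||prox(x)||_1 = 0.0 + 4.5684 = 4.5684


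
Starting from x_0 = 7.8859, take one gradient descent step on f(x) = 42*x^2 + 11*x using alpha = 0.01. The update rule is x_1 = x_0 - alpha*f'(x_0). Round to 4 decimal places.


We compute the gradient at x_0 and apply the update.
f'(x) = 84*x + 11
f'(7.8859) = 84*7.8859 + 11 = 673.4156
x_1 = 7.8859 - 0.01*673.4156 = 1.1517


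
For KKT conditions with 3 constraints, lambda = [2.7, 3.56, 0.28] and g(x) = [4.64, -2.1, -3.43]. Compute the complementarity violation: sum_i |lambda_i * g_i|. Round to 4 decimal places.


KKT complementary slackness check:
lambda_1 * g_1 = 2.7 * 4.64 = 12.528
lambda_2 * g_2 = 3.56 * -2.1 = -7.476
lambda_3 * g_3 = 0.28 * -3.43 = -0.9604
Total violation = 12.528 + 7.476 + 0.9604 = 20.9644


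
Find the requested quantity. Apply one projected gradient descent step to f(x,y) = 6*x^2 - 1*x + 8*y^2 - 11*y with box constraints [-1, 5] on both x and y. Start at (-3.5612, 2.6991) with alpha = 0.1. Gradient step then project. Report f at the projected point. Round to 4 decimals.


Step 1: Compute gradient at (-3.5612, 2.6991).
grad_x = 2*6*-3.5612 - 1 = -43.7344
grad_y = 2*8*2.6991 - 11 = 32.1856
Step 2: Gradient step.
x_raw = -3.5612 - 0.1*-43.7344 = 0.8122
y_raw = 2.6991 - 0.1*32.1856 = -0.5195
Step 3: Project onto [-1, 5].
x_proj = clip(0.8122) = 0.8122
y_proj = clip(-0.5195) = -0.5195
Step 4: Evaluate f.
f(0.8122, -0.5195) = 11.0189


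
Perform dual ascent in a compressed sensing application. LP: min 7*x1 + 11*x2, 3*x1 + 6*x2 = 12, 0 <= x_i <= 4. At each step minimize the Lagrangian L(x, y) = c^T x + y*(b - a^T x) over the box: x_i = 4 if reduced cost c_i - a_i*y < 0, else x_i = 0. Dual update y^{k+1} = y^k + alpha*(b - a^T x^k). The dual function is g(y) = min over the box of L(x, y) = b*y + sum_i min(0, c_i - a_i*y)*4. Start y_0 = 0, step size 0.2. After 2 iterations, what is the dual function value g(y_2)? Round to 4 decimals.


Dual ascent for LP: min 7*x1 + 11*x2, 3*x1 + 6*x2 = 12, 0 <= x_i <= 4
Step 1: y^k = 0.0, reduced costs: (7.0, 11.0)
  x^k = (0.0, 0.0), subgradient = b - a^T x = 12.0
  y^{k+1} = 0.0 + 0.2*12.0 = 2.4
Step 2: y^k = 2.4, reduced costs: (-0.2, -3.4)
  x^k = (4.0, 4.0), subgradient = b - a^T x = -24.0
  y^{k+1} = 2.4 + 0.2*-24.0 = -2.4
Dual objective at y_2 = -2.4: reduced costs (14.2, 25.4), box minimizer x = (0.0, 0.0)
g(y_2) = b*y + (c1 - a1*y)*x1 + (c2 - a2*y)*x2 = 12*(-2.4) + 14.2*0.0 + 25.4*0.0 = -28.8 + 0.0 + 0.0 = -28.8


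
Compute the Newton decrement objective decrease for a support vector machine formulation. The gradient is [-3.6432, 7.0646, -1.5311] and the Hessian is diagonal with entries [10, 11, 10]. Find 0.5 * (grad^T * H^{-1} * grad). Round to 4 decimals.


Step 1: H is diagonal, so H^(-1) * g = [-0.3643, 0.6422, -0.1531].
Step 2: g^T H^(-1) g = sum_i g_i^2 / H_ii
  = (-3.6432)^2/10 + (7.0646)^2/11 + (-1.5311)^2/10
  = 1.3273 + 4.5371 + 0.2344 = 6.0989
Step 3: Objective decrease = 0.5 * g^T H^(-1) g = 3.0494


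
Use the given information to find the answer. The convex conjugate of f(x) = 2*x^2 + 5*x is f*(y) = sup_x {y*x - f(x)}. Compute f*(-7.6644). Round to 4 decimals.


f*(y) = sup_x {y*x - a*x^2 - b*x} = sup_x {(y-b)*x - a*x^2}
FOC: (y - b) - 2a*x = 0 => x* = (y - b)/(2a)
x* = (-7.6644 - 5)/(2*2) = -3.1661
f*(-7.6644) = (y-b)^2/(4a) = (-7.6644 - 5)^2/(4*2)
= 160.387/8 = 20.0484


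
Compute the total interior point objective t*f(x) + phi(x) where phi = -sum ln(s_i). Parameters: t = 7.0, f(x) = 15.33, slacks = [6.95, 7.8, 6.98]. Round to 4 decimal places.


Step 1: Compute log-barrier.
ln values: [1.9387, 2.0541, 1.943]
phi = -(1.9387 + 2.0541 + 1.943) = -5.9359
Step 2: Compute augmented objective.
t*f(x) = 7.0*15.33 = 107.31
Total = 107.31 - 5.9359 = 101.3741


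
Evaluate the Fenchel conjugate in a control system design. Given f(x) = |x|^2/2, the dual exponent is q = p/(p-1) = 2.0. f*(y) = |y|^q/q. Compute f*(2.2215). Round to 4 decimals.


The conjugate exponent q satisfies 1/p + 1/q = 1.
p = 2, so q = 2/(2 - 1) = 2.0
|y|^q = 2.2215^2.0 = 4.9351
f*(2.2215) = 4.9351 / 2.0 = 2.4675


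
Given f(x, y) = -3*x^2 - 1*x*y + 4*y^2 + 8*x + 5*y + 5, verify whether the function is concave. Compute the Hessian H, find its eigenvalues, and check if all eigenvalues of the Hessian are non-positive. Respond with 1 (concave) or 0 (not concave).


The Hessian of f(x,y) = -3*x^2 - 1*x*y + 4*y^2 + 8*x + 5*y + 5 is:
H = [[-6, -1], [-1, 8]]
Trace = -6 + 8 = 2
Determinant = -6*8 - (-1)^2 = -49
Discriminant = (2)^2 - 4*-49 = 200.0
Eigenvalues: lambda_1 = -6.0711, lambda_2 = 8.0711
The function is not concave.

0


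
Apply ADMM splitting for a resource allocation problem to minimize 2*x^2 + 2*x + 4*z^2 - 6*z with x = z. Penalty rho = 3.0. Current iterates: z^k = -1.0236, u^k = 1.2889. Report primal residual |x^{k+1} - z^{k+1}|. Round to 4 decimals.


ADMM iteration with rho = 3.0, z^k = -1.0236, u^k = 1.2889
Step 1: x-update.
Minimize 2*x^2 + 2*x + (3.0/2)*(x + 1.0236 + 1.2889)^2
FOC: (2*2 + 3.0)*x = -2 + 3.0*(-1.0236 - 1.2889)
x^{k+1} = -1.2768
Step 2: z-update.
Minimize 4*z^2 - 6*z + (3.0/2)*(-1.2768 - z + 1.2889)^2
FOC: (2*4 + 3.0)*z = 6 + 3.0*(-1.2768 + 1.2889)
z^{k+1} = 0.5488
Step 3: u-update.
u^{k+1} = 1.2889 - 1.2768 - 0.5488 = -0.5366
Step 4: Primal residual = |-1.2768 - 0.5488| = 1.8255


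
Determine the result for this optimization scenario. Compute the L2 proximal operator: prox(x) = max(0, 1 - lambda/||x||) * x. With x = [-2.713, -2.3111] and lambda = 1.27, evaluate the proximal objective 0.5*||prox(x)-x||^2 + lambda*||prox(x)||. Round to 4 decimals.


Step 1: Compute ||x||.
||x|| = 3.5639
Step 2: Compute scaling factor.
scale = max(0, 1 - 1.27/3.5639) = 0.6437
Step 3: prox(x) = [-1.7462, -1.4875]
||prox(x)|| = 2.2939
Step 4: Proximal objective.
0.5*||prox-x||^2 = 0.8065
lambda*||prox|| = 2.9133
Total = 3.7197


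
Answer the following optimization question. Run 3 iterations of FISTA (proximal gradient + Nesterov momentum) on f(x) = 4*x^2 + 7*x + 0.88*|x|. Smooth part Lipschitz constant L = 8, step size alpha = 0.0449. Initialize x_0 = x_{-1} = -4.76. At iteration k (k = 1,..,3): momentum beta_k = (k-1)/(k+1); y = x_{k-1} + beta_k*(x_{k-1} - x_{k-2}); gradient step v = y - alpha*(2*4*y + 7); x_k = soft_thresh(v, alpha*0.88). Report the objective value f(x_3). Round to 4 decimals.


FISTA on f(x) = 4*x^2 + 7*x + 0.88*|x|
L = 8, alpha = 0.0449
Iteration 1: beta = 0.0, y = -4.76 + 0.0*(-4.76 + 4.76) = -4.76
  grad(y) = -31.08, v = y - alpha*grad = -3.3645
  prox(v) = soft_thresh(-3.3645, 0.0395) = -3.325
Iteration 2: beta = 0.3333, y = -3.325 + 0.3333*(-3.325 + 4.76) = -2.8467
  grad(y) = -15.7733, v = y - alpha*grad = -2.1384
  prox(v) = soft_thresh(-2.1384, 0.0395) = -2.0989
Iteration 3: beta = 0.5, y = -2.0989 + 0.5*(-2.0989 + 3.325) = -1.4859
  grad(y) = -4.8872, v = y - alpha*grad = -1.2665
  prox(v) = soft_thresh(-1.2665, 0.0395) = -1.2269
f(x_3) = 4*(-1.2269)^2 + 7*(-1.2269) + 0.88*|-1.2269| = -1.4873


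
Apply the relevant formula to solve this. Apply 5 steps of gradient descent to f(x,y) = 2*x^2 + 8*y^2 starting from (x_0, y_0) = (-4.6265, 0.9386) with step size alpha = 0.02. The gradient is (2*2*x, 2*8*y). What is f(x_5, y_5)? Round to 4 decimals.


Gradient descent on f(x,y) = 2*x^2 + 8*y^2.
Starting point: (-4.6265, 0.9386), alpha = 0.02
Step 1: grad_x = 2*2*-4.6265 = -18.506, grad_y = 2*8*0.9386 = 15.0176
  x_1 = -4.6265 - 0.02*-18.506 = -4.2564
  y_1 = 0.9386 - 0.02*15.0176 = 0.6382
Step 2: grad_x = 2*2*-4.2564 = -17.0255, grad_y = 2*8*0.6382 = 10.212
  x_2 = -4.2564 - 0.02*-17.0255 = -3.9159
  y_2 = 0.6382 - 0.02*10.212 = 0.434
Step 3: grad_x = 2*2*-3.9159 = -15.6635, grad_y = 2*8*0.434 = 6.9441
  x_3 = -3.9159 - 0.02*-15.6635 = -3.6026
  y_3 = 0.434 - 0.02*6.9441 = 0.2951
Step 4: grad_x = 2*2*-3.6026 = -14.4104, grad_y = 2*8*0.2951 = 4.722
  x_4 = -3.6026 - 0.02*-14.4104 = -3.3144
  y_4 = 0.2951 - 0.02*4.722 = 0.2007
Step 5: grad_x = 2*2*-3.3144 = -13.2576, grad_y = 2*8*0.2007 = 3.211
  x_5 = -3.3144 - 0.02*-13.2576 = -3.0492
  y_5 = 0.2007 - 0.02*3.211 = 0.1365
f(-3.0492, 0.1365) = 2*(-3.0492)^2 + 8*0.1365^2 = 18.7447


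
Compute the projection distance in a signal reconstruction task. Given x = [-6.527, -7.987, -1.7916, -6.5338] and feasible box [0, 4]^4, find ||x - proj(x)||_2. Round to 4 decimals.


Project each component onto [0, 4].
clip(-6.527) = 0.0, clip(-7.987) = 0.0, clip(-1.7916) = 0.0, clip(-6.5338) = 0.0
Projection = [0.0, 0.0, 0.0, 0.0]
Squared diffs: [42.6017, 63.7922, 3.2098, 42.6905]
Distance = sqrt(152.2942) = 12.3408


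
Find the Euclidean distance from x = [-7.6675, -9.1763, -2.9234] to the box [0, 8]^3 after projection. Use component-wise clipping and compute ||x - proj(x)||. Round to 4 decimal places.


Project each component onto [0, 8].
clip(-7.6675) = 0.0, clip(-9.1763) = 0.0, clip(-2.9234) = 0.0
Projection = [0.0, 0.0, 0.0]
Squared diffs: [58.7906, 84.2045, 8.5463]
Distance = sqrt(151.5414) = 12.3102


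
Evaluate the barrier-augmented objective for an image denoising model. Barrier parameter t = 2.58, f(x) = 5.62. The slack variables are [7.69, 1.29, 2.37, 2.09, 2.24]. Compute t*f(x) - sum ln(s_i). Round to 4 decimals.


Step 1: Compute log-barrier.
ln values: [2.0399, 0.2546, 0.8629, 0.7372, 0.8065]
phi = -(2.0399 + 0.2546 + 0.8629 + 0.7372 + 0.8065) = -4.7011
Step 2: Compute augmented objective.
t*f(x) = 2.58*5.62 = 14.4996
Total = 14.4996 - 4.7011 = 9.7985


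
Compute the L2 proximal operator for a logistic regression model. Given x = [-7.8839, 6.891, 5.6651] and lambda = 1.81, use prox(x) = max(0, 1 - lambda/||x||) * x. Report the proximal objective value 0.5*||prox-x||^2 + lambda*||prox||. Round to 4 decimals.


Step 1: Compute ||x||.
||x|| = 11.9053
Step 2: Compute scaling factor.
scale = max(0, 1 - 1.81/11.9053) = 0.848
Step 3: prox(x) = [-6.6853, 5.8433, 4.8038]
||prox(x)|| = 10.0953
Step 4: Proximal objective.
0.5*||prox-x||^2 = 1.6381
lambda*||prox|| = 18.2725
Total = 19.9105


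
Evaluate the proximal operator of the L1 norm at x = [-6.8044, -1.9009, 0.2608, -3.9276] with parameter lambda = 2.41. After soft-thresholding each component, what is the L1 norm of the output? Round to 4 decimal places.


Soft-thresholding with lambda = 2.41:
prox(-6.8044) = sign(-6.8044)*max(|-6.8044| - 2.41, 0) = -4.3944
prox(-1.9009) = sign(-1.9009)*max(|-1.9009| - 2.41, 0) = 0.0
prox(0.2608) = sign(0.2608)*max(|0.2608| - 2.41, 0) = 0.0
prox(-3.9276) = sign(-3.9276)*max(|-3.9276| - 2.41, 0) = -1.5176
prox(x) = [-4.3944, 0.0, 0.0, -1.5176]
||prox(x)||_1 = 4.3944 + 0.0 + 0.0 + 1.5176 = 5.912


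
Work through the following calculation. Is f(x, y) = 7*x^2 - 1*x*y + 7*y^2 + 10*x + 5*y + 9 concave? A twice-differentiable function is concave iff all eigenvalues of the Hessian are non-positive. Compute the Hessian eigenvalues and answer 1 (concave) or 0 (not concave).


The Hessian of f(x,y) = 7*x^2 - 1*x*y + 7*y^2 + 10*x + 5*y + 9 is:
H = [[14, -1], [-1, 14]]
Trace = 14 + 14 = 28
Determinant = 14*14 - (-1)^2 = 195
Discriminant = (28)^2 - 4*195 = 4.0
Eigenvalues: lambda_1 = 13.0, lambda_2 = 15.0
The function is not concave.

0


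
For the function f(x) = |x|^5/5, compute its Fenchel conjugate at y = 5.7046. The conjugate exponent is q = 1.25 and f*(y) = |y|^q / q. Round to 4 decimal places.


The conjugate exponent q satisfies 1/p + 1/q = 1.
p = 5, so q = 5/(5 - 1) = 1.25
|y|^q = 5.7046^1.25 = 8.8162
f*(5.7046) = 8.8162 / 1.25 = 7.053


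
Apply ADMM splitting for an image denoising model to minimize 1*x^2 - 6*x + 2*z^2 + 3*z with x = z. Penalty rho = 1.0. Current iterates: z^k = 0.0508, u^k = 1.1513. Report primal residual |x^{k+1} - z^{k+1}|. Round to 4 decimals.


ADMM iteration with rho = 1.0, z^k = 0.0508, u^k = 1.1513
Step 1: x-update.
Minimize 1*x^2 - 6*x + (1.0/2)*(x - 0.0508 + 1.1513)^2
FOC: (2*1 + 1.0)*x = 6 + 1.0*(0.0508 - 1.1513)
x^{k+1} = 1.6332
Step 2: z-update.
Minimize 2*z^2 + 3*z + (1.0/2)*(1.6332 - z + 1.1513)^2
FOC: (2*2 + 1.0)*z = -3 + 1.0*(1.6332 + 1.1513)
z^{k+1} = -0.0431
Step 3: u-update.
u^{k+1} = 1.1513 + 1.6332 + 0.0431 = 2.8276
Step 4: Primal residual = |1.6332 + 0.0431| = 1.6763


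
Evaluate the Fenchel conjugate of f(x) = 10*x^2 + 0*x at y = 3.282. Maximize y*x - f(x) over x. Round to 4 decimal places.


f*(y) = sup_x {y*x - a*x^2 - b*x} = sup_x {(y-b)*x - a*x^2}
FOC: (y - b) - 2a*x = 0 => x* = (y - b)/(2a)
x* = (3.282 - 0)/(2*10) = 0.1641
f*(3.282) = (y-b)^2/(4a) = (3.282 - 0)^2/(4*10)
= 10.7715/40 = 0.2693


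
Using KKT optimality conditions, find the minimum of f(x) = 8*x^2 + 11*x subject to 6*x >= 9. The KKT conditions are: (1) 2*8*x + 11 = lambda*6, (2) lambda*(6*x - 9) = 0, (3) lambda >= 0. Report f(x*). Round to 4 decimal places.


Step 1: Try lambda = 0 (constraint inactive).
x_unc = -11/(2*8) = -0.6875
Check: 6*-0.6875 = -4.125 < 9 -- violated!
Step 2: Constraint must be active: 6*x = 9
x* = 9/6 = 1.5
lambda = (2*8*1.5 + 11)/6 = 5.8333
Step 3: Compute optimal value.
f(x*) = 8*1.5^2 + 11*1.5 = 34.5


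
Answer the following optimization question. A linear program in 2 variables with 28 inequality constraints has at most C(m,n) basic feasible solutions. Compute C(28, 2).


Each vertex corresponds to some choice of n active constraints out of m, so the number of vertices is at most C(m, n) = m! / (n!(m-n)!).
m = 28, n = 2
Numerator: 28 * 27
Denominator: 2! = 2
C(28, 2) = 378


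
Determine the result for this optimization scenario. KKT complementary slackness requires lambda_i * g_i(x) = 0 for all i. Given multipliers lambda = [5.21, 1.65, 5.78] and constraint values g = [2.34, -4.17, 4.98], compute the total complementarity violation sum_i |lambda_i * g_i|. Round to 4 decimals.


KKT complementary slackness check:
lambda_1 * g_1 = 5.21 * 2.34 = 12.1914
lambda_2 * g_2 = 1.65 * -4.17 = -6.8805
lambda_3 * g_3 = 5.78 * 4.98 = 28.7844
Total violation = 12.1914 + 6.8805 + 28.7844 = 47.8563


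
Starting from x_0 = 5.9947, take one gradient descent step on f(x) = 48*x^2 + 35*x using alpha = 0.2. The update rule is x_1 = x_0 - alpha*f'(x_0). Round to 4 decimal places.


We compute the gradient at x_0 and apply the update.
f'(x) = 96*x + 35
f'(5.9947) = 96*5.9947 + 35 = 610.4912
x_1 = 5.9947 - 0.2*610.4912 = -116.1035


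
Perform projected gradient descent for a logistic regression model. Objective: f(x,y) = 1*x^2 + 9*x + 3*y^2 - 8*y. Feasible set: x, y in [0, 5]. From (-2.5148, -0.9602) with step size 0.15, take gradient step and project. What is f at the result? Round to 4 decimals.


Step 1: Compute gradient at (-2.5148, -0.9602).
grad_x = 2*1*-2.5148 + 9 = 3.9704
grad_y = 2*3*-0.9602 - 8 = -13.7612
Step 2: Gradient step.
x_raw = -2.5148 - 0.15*3.9704 = -3.1104
y_raw = -0.9602 - 0.15*-13.7612 = 1.104
Step 3: Project onto [0, 5].
x_proj = clip(-3.1104) = 0.0
y_proj = clip(1.104) = 1.104
Step 4: Evaluate f.
f(0.0, 1.104) = -5.1755


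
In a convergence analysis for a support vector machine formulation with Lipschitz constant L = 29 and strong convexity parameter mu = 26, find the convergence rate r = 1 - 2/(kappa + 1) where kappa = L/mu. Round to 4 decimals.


Step 1: Compute the condition number.
kappa = L/mu = 29/26 = 1.1154
Step 2: Compute the convergence rate.
r = 1 - 2/(kappa + 1) = 1 - 2*mu/(L + mu) = (L - mu)/(L + mu) = 3/55 = 0.0545
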